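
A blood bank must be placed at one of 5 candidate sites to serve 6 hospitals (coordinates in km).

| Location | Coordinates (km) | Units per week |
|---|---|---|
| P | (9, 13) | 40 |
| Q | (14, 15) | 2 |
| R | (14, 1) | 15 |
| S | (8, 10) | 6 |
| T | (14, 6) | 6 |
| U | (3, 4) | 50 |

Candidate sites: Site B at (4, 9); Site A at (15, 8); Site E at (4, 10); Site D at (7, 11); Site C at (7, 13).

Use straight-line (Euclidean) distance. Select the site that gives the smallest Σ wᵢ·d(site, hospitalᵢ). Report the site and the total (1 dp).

Total weighted distance at each candidate:
  Site B (4, 9): total = 813.9
  Site A (15, 8): total = 1122.2
  Site E (4, 10): total = 850.2
  Site D (7, 11): total = 775.6
  Site C (7, 13): total = 873.8
Minimum is at Site D with total 775.6 km.

Site D, total 775.6 km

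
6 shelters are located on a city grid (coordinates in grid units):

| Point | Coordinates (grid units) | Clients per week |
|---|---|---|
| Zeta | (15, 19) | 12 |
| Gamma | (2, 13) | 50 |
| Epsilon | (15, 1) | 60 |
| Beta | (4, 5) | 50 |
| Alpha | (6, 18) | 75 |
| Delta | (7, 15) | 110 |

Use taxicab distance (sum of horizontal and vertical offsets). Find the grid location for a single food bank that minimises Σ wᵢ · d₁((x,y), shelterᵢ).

(7, 15)

Manhattan distance separates: Σwᵢ(|x−xᵢ|+|y−yᵢ|) = Σwᵢ|x−xᵢ| + Σwᵢ|y−yᵢ|, so x and y are optimised independently as 1-D weighted medians.
Total weight W = 357; half = 178.5.
x-coordinate, sorted with cumulative weight:
  x=2 (Gamma, w=50) cum 50
  x=4 (Beta, w=50) cum 100
  x=6 (Alpha, w=75) cum 175
  x=7 (Delta, w=110) cum 285  ← median
  x=15 (Zeta, w=12) cum 297
  x=15 (Epsilon, w=60) cum 357
⇒ x* = 7
y-coordinate, sorted with cumulative weight:
  y=1 (Epsilon, w=60) cum 60
  y=5 (Beta, w=50) cum 110
  y=13 (Gamma, w=50) cum 160
  y=15 (Delta, w=110) cum 270  ← median
  y=18 (Alpha, w=75) cum 345
  y=19 (Zeta, w=12) cum 357
⇒ y* = 15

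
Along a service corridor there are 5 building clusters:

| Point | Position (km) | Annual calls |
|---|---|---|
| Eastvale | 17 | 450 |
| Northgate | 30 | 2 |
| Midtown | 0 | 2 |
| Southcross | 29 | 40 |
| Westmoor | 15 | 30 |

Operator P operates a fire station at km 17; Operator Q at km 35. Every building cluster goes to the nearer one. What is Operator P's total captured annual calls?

482

The indifferent point is the midpoint (17+35)/2 = 26; building clusters left of it (closer to Operator P at 17) go to Operator P, those right go to Operator Q.
  Midtown at 0 (w=2) → Operator P
  Westmoor at 15 (w=30) → Operator P
  Eastvale at 17 (w=450) → Operator P
  Southcross at 29 (w=40) → Operator Q
  Northgate at 30 (w=2) → Operator Q
Operator P captures 482; Operator Q captures 42.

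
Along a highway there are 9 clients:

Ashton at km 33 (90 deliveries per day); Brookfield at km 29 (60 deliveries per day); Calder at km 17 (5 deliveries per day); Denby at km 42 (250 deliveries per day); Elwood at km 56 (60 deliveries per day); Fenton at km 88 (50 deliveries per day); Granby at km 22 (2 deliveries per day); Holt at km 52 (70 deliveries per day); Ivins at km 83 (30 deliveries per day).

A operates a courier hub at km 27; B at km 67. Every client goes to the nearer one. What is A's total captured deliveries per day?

The indifferent point is the midpoint (27+67)/2 = 47; clients left of it (closer to A at 27) go to A, those right go to B.
  Calder at 17 (w=5) → A
  Granby at 22 (w=2) → A
  Brookfield at 29 (w=60) → A
  Ashton at 33 (w=90) → A
  Denby at 42 (w=250) → A
  Holt at 52 (w=70) → B
  Elwood at 56 (w=60) → B
  Ivins at 83 (w=30) → B
  Fenton at 88 (w=50) → B
A captures 407; B captures 210.

407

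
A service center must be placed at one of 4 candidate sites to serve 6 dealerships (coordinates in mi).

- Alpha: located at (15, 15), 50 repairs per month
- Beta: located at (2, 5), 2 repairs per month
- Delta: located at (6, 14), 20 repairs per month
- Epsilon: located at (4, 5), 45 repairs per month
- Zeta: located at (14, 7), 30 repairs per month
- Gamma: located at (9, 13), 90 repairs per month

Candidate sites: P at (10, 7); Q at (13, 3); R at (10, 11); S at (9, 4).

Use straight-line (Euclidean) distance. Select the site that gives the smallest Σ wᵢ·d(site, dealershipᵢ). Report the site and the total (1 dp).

Total weighted distance at each candidate:
  P (10, 7): total = 1601.5
  Q (13, 3): total = 2399.3
  R (10, 11): total = 1192.9
  S (9, 4): total = 2063.8
Minimum is at R with total 1192.9 mi.

R, total 1192.9 mi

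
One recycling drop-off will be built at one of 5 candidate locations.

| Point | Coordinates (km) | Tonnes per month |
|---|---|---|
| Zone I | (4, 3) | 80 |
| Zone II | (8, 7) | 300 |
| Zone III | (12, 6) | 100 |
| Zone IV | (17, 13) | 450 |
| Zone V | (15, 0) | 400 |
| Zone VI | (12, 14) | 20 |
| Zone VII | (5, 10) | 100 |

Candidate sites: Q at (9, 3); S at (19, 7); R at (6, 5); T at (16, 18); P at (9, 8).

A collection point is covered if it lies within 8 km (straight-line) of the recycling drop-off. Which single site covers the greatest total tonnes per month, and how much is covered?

Q, covering 880

Coverage radius r = 8 km; a point is covered iff (Δx)²+(Δy)² ≤ 8² = 64.
  Q (9, 3): covers {Zone I, Zone II, Zone III, Zone V} → 880
  S (19, 7): covers {Zone III, Zone IV} → 550
  R (6, 5): covers {Zone I, Zone II, Zone III, Zone VII} → 580
  T (16, 18): covers {Zone IV, Zone VI} → 470
  P (9, 8): covers {Zone I, Zone II, Zone III, Zone VI, Zone VII} → 600
Maximum coverage at Q: 880 tonnes per month.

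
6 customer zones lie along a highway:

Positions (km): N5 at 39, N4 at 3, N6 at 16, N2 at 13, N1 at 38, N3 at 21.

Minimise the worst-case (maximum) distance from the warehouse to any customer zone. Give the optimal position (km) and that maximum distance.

location 21, max distance 18

The 1-center on a line is the midpoint of the two extreme points: leftmost at 3, rightmost at 39.
Optimal location = (3 + 39)/2 = 21; maximum distance = (39 − 3)/2 = 18.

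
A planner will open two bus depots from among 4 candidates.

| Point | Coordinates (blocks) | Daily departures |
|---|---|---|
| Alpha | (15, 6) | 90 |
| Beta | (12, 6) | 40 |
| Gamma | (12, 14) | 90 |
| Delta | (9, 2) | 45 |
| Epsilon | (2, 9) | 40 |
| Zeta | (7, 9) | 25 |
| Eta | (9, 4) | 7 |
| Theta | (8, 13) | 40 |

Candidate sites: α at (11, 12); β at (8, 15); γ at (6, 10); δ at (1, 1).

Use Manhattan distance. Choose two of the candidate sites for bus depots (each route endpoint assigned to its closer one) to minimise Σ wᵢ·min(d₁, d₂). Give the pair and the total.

Evaluate every pair (each demand assigned to the nearer of the two):
  {α, γ}: total = 2418
  {α, δ}: total = 2620
  {α, β}: total = 2795
  {β, γ}: total = 2908
  {γ, δ}: total = 3388
  {β, δ}: total = 3507
Best pair: {α, γ} with total 2418.

{α, γ}, total 2418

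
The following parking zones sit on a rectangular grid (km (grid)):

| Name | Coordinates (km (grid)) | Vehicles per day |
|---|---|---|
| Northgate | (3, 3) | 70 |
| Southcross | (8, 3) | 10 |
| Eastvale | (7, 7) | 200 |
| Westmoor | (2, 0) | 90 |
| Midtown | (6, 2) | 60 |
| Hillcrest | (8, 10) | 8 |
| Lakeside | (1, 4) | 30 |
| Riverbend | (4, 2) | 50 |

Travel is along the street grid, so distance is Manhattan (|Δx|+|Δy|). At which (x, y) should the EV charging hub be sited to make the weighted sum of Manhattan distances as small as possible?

Manhattan distance separates: Σwᵢ(|x−xᵢ|+|y−yᵢ|) = Σwᵢ|x−xᵢ| + Σwᵢ|y−yᵢ|, so x and y are optimised independently as 1-D weighted medians.
Total weight W = 518; half = 259.
x-coordinate, sorted with cumulative weight:
  x=1 (Lakeside, w=30) cum 30
  x=2 (Westmoor, w=90) cum 120
  x=3 (Northgate, w=70) cum 190
  x=4 (Riverbend, w=50) cum 240
  x=6 (Midtown, w=60) cum 300  ← median
  x=7 (Eastvale, w=200) cum 500
  x=8 (Southcross, w=10) cum 510
  x=8 (Hillcrest, w=8) cum 518
⇒ x* = 6
y-coordinate, sorted with cumulative weight:
  y=0 (Westmoor, w=90) cum 90
  y=2 (Midtown, w=60) cum 150
  y=2 (Riverbend, w=50) cum 200
  y=3 (Northgate, w=70) cum 270  ← median
  y=3 (Southcross, w=10) cum 280
  y=4 (Lakeside, w=30) cum 310
  y=7 (Eastvale, w=200) cum 510
  y=10 (Hillcrest, w=8) cum 518
⇒ y* = 3

(6, 3)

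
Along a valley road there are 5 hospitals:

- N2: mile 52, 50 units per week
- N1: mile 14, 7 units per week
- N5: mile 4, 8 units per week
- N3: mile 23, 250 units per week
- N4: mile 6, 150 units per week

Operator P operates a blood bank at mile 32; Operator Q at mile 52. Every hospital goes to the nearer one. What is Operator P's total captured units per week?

415

The indifferent point is the midpoint (32+52)/2 = 42; hospitals left of it (closer to Operator P at 32) go to Operator P, those right go to Operator Q.
  N5 at 4 (w=8) → Operator P
  N4 at 6 (w=150) → Operator P
  N1 at 14 (w=7) → Operator P
  N3 at 23 (w=250) → Operator P
  N2 at 52 (w=50) → Operator Q
Operator P captures 415; Operator Q captures 50.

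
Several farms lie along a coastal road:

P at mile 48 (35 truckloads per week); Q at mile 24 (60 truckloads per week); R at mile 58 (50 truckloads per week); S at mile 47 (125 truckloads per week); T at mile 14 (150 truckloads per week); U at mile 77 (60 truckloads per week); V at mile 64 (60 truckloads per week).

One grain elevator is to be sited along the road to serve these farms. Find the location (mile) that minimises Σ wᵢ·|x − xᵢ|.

x = 47

For a sum of weighted absolute distances on a line, the optimum is the weighted median (not the mean). Total weight W = 540; half-weight = 270.
Sort by position and accumulate weight:
  mile 14 (T, w=150) → cum 150
  mile 24 (Q, w=60) → cum 210
  mile 47 (S, w=125) → cum 335  ≥ 270 → median here
  mile 48 (P, w=35) → cum 370
  mile 58 (R, w=50) → cum 420
  mile 64 (V, w=60) → cum 480
  mile 77 (U, w=60) → cum 540
Optimal location: mile 47.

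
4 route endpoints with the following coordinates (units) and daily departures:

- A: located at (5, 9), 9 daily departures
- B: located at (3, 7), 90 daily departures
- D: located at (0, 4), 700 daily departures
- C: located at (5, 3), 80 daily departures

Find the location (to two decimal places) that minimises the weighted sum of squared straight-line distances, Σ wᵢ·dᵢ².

(0.81, 4.27)

The minimiser of Σwᵢ‖p−pᵢ‖² is the weighted centroid p* = (Σwᵢpᵢ)/(Σwᵢ).
Σwᵢ = 879.
Σwᵢxᵢ = 9·5 + 90·3 + 700·0 + 80·5 = 715.
Σwᵢyᵢ = 9·9 + 90·7 + 700·4 + 80·3 = 3751.
x* = 715/879 = 0.81, y* = 3751/879 = 4.27.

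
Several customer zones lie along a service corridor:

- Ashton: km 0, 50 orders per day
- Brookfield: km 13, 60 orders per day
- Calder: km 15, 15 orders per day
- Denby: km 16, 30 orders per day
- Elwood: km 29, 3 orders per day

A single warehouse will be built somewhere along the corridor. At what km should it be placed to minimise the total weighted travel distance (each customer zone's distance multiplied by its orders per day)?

x = 13

For a sum of weighted absolute distances on a line, the optimum is the weighted median (not the mean). Total weight W = 158; half-weight = 79.
Sort by position and accumulate weight:
  km 0 (Ashton, w=50) → cum 50
  km 13 (Brookfield, w=60) → cum 110  ≥ 79 → median here
  km 15 (Calder, w=15) → cum 125
  km 16 (Denby, w=30) → cum 155
  km 29 (Elwood, w=3) → cum 158
Optimal location: km 13.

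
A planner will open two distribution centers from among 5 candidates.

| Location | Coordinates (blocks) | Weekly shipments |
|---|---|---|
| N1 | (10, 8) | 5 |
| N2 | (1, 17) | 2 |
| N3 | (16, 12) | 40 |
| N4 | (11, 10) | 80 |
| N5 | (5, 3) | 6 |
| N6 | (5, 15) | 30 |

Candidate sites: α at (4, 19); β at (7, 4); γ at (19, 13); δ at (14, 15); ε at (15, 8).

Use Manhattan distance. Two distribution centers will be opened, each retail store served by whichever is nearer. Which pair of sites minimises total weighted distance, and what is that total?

Evaluate every pair (each demand assigned to the nearer of the two):
  {α, ε}: total = 955
  {δ, ε}: total = 1095
  {β, ε}: total = 1151
  {α, δ}: total = 1157
  {β, δ}: total = 1193
  {γ, ε}: total = 1279
  {γ, δ}: total = 1281
  {α, γ}: total = 1372
  {β, γ}: total = 1441
  {α, β}: total = 1693
Best pair: {α, ε} with total 955.

{α, ε}, total 955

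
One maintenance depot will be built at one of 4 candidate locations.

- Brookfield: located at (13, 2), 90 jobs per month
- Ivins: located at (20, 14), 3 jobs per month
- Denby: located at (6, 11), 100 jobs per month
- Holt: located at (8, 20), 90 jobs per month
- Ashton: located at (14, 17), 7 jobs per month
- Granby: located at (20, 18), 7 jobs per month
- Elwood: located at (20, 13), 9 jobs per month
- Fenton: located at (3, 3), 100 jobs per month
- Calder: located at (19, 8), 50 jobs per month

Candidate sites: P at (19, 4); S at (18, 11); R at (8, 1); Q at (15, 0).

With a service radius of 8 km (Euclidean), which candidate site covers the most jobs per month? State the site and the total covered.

R, covering 190

Coverage radius r = 8 km; a point is covered iff (Δx)²+(Δy)² ≤ 8² = 64.
  P (19, 4): covers {Brookfield, Calder} → 140
  S (18, 11): covers {Ivins, Ashton, Granby, Elwood, Calder} → 76
  R (8, 1): covers {Brookfield, Fenton} → 190
  Q (15, 0): covers {Brookfield} → 90
Maximum coverage at R: 190 jobs per month.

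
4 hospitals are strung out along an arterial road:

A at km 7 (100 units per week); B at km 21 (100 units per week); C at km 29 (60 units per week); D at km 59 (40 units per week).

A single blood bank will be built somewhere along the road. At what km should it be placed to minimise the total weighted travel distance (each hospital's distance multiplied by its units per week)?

x = 21

For a sum of weighted absolute distances on a line, the optimum is the weighted median (not the mean). Total weight W = 300; half-weight = 150.
Sort by position and accumulate weight:
  km 7 (A, w=100) → cum 100
  km 21 (B, w=100) → cum 200  ≥ 150 → median here
  km 29 (C, w=60) → cum 260
  km 59 (D, w=40) → cum 300
Optimal location: km 21.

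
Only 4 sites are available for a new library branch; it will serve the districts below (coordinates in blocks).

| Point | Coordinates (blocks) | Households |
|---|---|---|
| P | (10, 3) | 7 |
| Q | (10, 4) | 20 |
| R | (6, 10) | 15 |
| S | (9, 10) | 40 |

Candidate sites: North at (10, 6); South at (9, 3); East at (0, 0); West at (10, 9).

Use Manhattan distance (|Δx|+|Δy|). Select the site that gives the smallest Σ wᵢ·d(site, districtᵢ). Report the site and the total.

West, total 297 blocks

Total weighted distance at each candidate:
  North (10, 6): total = 381
  South (9, 3): total = 477
  East (0, 0): total = 1371
  West (10, 9): total = 297
Minimum is at West with total 297 blocks.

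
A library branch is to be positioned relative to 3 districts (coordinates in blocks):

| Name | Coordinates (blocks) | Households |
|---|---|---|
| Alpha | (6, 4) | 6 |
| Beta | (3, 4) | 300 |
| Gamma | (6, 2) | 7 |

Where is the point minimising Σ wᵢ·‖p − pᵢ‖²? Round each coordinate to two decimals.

(3.12, 3.96)

The minimiser of Σwᵢ‖p−pᵢ‖² is the weighted centroid p* = (Σwᵢpᵢ)/(Σwᵢ).
Σwᵢ = 313.
Σwᵢxᵢ = 6·6 + 300·3 + 7·6 = 978.
Σwᵢyᵢ = 6·4 + 300·4 + 7·2 = 1238.
x* = 978/313 = 3.12, y* = 1238/313 = 3.96.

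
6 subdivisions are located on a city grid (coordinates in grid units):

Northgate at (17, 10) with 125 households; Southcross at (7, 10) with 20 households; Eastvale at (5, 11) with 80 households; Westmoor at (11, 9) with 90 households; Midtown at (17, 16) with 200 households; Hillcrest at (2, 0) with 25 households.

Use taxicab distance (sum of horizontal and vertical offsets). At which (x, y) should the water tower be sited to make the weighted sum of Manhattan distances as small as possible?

Manhattan distance separates: Σwᵢ(|x−xᵢ|+|y−yᵢ|) = Σwᵢ|x−xᵢ| + Σwᵢ|y−yᵢ|, so x and y are optimised independently as 1-D weighted medians.
Total weight W = 540; half = 270.
x-coordinate, sorted with cumulative weight:
  x=2 (Hillcrest, w=25) cum 25
  x=5 (Eastvale, w=80) cum 105
  x=7 (Southcross, w=20) cum 125
  x=11 (Westmoor, w=90) cum 215
  x=17 (Northgate, w=125) cum 340  ← median
  x=17 (Midtown, w=200) cum 540
⇒ x* = 17
y-coordinate, sorted with cumulative weight:
  y=0 (Hillcrest, w=25) cum 25
  y=9 (Westmoor, w=90) cum 115
  y=10 (Northgate, w=125) cum 240
  y=10 (Southcross, w=20) cum 260
  y=11 (Eastvale, w=80) cum 340  ← median
  y=16 (Midtown, w=200) cum 540
⇒ y* = 11

(17, 11)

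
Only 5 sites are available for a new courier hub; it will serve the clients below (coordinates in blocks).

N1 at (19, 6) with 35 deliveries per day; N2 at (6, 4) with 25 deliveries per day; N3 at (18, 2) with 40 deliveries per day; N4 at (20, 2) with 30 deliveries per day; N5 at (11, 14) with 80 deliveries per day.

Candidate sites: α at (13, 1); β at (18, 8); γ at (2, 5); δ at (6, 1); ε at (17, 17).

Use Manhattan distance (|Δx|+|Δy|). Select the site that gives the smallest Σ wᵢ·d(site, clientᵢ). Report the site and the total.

Total weighted distance at each candidate:
  α (13, 1): total = 2315
  β (18, 8): total = 2025
  γ (2, 5): total = 3585
  δ (6, 1): total = 3115
  ε (17, 17): total = 2955
Minimum is at β with total 2025 blocks.

β, total 2025 blocks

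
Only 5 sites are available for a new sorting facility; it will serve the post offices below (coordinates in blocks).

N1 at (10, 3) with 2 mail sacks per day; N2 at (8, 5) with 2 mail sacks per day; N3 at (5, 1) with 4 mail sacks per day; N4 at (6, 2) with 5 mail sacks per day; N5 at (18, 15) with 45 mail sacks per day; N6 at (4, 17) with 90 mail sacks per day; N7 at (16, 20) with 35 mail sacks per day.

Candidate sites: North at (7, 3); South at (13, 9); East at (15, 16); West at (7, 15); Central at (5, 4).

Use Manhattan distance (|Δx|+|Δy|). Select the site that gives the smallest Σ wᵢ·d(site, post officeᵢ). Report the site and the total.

Total weighted distance at each candidate:
  North (7, 3): total = 3513
  South (13, 9): total = 2685
  East (15, 16): total = 1722
  West (7, 15): total = 1621
  Central (5, 4): total = 3332
Minimum is at West with total 1621 blocks.

West, total 1621 blocks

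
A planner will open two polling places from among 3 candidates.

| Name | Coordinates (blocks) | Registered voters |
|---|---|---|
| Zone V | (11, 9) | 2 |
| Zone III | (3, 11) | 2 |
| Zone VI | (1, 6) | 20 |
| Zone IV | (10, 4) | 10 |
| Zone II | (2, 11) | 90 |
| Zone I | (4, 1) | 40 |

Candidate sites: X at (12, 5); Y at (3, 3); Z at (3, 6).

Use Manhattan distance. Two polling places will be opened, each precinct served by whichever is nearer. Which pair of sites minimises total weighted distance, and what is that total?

Evaluate every pair (each demand assigned to the nearer of the two):
  {Y, Z}: total = 812
  {X, Z}: total = 870
  {X, Y}: total = 1086
Best pair: {Y, Z} with total 812.

{Y, Z}, total 812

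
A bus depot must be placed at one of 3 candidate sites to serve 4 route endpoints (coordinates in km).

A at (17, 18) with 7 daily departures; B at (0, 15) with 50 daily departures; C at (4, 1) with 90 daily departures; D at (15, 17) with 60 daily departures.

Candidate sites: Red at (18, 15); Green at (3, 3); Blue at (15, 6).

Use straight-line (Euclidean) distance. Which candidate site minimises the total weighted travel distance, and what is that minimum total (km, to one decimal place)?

Total weighted distance at each candidate:
  Red (18, 15): total = 2920.4
  Green (3, 3): total = 2069.7
  Blue (15, 6): total = 2707.3
Minimum is at Green with total 2069.7 km.

Green, total 2069.7 km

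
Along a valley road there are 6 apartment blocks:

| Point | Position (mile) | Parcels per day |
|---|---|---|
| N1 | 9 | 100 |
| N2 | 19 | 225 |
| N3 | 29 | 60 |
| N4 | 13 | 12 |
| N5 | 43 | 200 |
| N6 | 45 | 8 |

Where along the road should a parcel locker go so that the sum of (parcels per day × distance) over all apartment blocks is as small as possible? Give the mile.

x = 19

For a sum of weighted absolute distances on a line, the optimum is the weighted median (not the mean). Total weight W = 605; half-weight = 302.5.
Sort by position and accumulate weight:
  mile 9 (N1, w=100) → cum 100
  mile 13 (N4, w=12) → cum 112
  mile 19 (N2, w=225) → cum 337  ≥ 302.5 → median here
  mile 29 (N3, w=60) → cum 397
  mile 43 (N5, w=200) → cum 597
  mile 45 (N6, w=8) → cum 605
Optimal location: mile 19.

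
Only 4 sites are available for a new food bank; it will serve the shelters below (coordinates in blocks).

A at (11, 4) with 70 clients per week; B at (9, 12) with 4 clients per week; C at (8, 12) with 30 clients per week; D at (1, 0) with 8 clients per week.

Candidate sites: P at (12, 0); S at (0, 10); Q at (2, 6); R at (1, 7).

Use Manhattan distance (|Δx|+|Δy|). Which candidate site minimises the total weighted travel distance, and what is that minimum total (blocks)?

Total weighted distance at each candidate:
  P (12, 0): total = 978
  S (0, 10): total = 1622
  Q (2, 6): total = 1238
  R (1, 7): total = 1378
Minimum is at P with total 978 blocks.

P, total 978 blocks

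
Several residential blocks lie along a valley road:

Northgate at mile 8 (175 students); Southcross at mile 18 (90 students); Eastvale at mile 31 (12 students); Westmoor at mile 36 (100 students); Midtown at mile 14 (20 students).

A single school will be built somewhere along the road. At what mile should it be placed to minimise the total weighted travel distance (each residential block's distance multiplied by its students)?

x = 18

For a sum of weighted absolute distances on a line, the optimum is the weighted median (not the mean). Total weight W = 397; half-weight = 198.5.
Sort by position and accumulate weight:
  mile 8 (Northgate, w=175) → cum 175
  mile 14 (Midtown, w=20) → cum 195
  mile 18 (Southcross, w=90) → cum 285  ≥ 198.5 → median here
  mile 31 (Eastvale, w=12) → cum 297
  mile 36 (Westmoor, w=100) → cum 397
Optimal location: mile 18.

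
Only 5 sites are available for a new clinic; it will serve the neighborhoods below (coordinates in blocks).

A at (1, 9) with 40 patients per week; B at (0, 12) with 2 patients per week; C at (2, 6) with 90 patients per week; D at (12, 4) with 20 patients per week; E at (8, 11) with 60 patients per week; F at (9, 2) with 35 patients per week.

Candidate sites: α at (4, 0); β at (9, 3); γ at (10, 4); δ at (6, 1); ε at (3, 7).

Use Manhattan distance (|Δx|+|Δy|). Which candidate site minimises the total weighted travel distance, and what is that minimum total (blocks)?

ε, total 1521 blocks

Total weighted distance at each candidate:
  α (4, 0): total = 2617
  β (9, 3): total = 2151
  γ (10, 4): total = 2181
  δ (6, 1): total = 2404
  ε (3, 7): total = 1521
Minimum is at ε with total 1521 blocks.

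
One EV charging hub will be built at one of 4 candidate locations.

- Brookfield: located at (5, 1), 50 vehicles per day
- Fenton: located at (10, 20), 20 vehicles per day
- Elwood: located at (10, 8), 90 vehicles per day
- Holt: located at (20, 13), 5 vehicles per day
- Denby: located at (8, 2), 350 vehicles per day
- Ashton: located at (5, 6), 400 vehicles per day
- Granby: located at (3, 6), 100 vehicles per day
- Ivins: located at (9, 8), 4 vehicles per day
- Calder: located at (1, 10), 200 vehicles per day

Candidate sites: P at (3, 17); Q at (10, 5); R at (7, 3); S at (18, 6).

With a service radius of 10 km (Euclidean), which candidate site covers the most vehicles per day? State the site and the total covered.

Coverage radius r = 10 km; a point is covered iff (Δx)²+(Δy)² ≤ 10² = 100.
  P (3, 17): covers {Fenton, Calder} → 220
  Q (10, 5): covers {Brookfield, Elwood, Denby, Ashton, Granby, Ivins} → 994
  R (7, 3): covers {Brookfield, Elwood, Denby, Ashton, Granby, Ivins, Calder} → 1194
  S (18, 6): covers {Elwood, Holt, Ivins} → 99
Maximum coverage at R: 1194 vehicles per day.

R, covering 1194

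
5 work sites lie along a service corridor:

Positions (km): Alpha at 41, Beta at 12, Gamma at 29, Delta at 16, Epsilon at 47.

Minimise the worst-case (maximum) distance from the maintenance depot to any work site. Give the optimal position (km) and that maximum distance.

location 29.5, max distance 17.5

The 1-center on a line is the midpoint of the two extreme points: leftmost at 12, rightmost at 47.
Optimal location = (12 + 47)/2 = 29.5; maximum distance = (47 − 12)/2 = 17.5.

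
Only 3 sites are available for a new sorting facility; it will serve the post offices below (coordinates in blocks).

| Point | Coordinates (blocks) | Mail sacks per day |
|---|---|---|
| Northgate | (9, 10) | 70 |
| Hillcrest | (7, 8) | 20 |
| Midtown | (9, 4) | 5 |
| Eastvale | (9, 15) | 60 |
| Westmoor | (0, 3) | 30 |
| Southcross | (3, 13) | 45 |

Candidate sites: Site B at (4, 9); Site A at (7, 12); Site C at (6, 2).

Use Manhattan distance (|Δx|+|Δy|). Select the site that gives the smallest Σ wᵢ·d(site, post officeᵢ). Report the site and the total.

Site A, total 1415 blocks

Total weighted distance at each candidate:
  Site B (4, 9): total = 1735
  Site A (7, 12): total = 1415
  Site C (6, 2): total = 2735
Minimum is at Site A with total 1415 blocks.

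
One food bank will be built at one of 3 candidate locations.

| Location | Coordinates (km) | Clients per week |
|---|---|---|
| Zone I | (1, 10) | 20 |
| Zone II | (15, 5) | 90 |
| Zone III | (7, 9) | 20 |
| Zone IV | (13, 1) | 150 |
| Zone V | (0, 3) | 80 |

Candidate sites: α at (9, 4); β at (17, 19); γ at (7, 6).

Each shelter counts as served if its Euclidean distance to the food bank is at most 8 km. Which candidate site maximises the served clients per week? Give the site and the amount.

Coverage radius r = 8 km; a point is covered iff (Δx)²+(Δy)² ≤ 8² = 64.
  α (9, 4): covers {Zone II, Zone III, Zone IV} → 260
  β (17, 19): covers {none} → 0
  γ (7, 6): covers {Zone I, Zone III, Zone IV, Zone V} → 270
Maximum coverage at γ: 270 clients per week.

γ, covering 270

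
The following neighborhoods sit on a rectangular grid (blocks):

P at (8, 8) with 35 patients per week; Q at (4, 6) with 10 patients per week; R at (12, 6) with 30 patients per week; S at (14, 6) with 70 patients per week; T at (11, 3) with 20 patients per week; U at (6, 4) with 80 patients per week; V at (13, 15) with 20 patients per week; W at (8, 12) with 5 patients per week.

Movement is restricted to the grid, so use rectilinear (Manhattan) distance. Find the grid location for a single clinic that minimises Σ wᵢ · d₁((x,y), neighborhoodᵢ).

(11, 6)

Manhattan distance separates: Σwᵢ(|x−xᵢ|+|y−yᵢ|) = Σwᵢ|x−xᵢ| + Σwᵢ|y−yᵢ|, so x and y are optimised independently as 1-D weighted medians.
Total weight W = 270; half = 135.
x-coordinate, sorted with cumulative weight:
  x=4 (Q, w=10) cum 10
  x=6 (U, w=80) cum 90
  x=8 (P, w=35) cum 125
  x=8 (W, w=5) cum 130
  x=11 (T, w=20) cum 150  ← median
  x=12 (R, w=30) cum 180
  x=13 (V, w=20) cum 200
  x=14 (S, w=70) cum 270
⇒ x* = 11
y-coordinate, sorted with cumulative weight:
  y=3 (T, w=20) cum 20
  y=4 (U, w=80) cum 100
  y=6 (Q, w=10) cum 110
  y=6 (R, w=30) cum 140  ← median
  y=6 (S, w=70) cum 210
  y=8 (P, w=35) cum 245
  y=12 (W, w=5) cum 250
  y=15 (V, w=20) cum 270
⇒ y* = 6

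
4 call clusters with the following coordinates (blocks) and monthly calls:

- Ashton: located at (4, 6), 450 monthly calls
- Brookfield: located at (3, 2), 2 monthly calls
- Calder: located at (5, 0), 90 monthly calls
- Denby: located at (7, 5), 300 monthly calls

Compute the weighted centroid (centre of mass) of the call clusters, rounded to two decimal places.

The minimiser of Σwᵢ‖p−pᵢ‖² is the weighted centroid p* = (Σwᵢpᵢ)/(Σwᵢ).
Σwᵢ = 842.
Σwᵢxᵢ = 450·4 + 2·3 + 90·5 + 300·7 = 4356.
Σwᵢyᵢ = 450·6 + 2·2 + 90·0 + 300·5 = 4204.
x* = 4356/842 = 5.17, y* = 4204/842 = 4.99.

(5.17, 4.99)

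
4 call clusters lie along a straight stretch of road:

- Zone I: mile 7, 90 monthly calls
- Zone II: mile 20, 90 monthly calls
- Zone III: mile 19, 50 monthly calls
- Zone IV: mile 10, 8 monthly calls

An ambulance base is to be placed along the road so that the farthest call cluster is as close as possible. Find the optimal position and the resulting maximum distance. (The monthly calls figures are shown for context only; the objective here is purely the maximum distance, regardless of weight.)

The 1-center on a line is the midpoint of the two extreme points: leftmost at 7, rightmost at 20.
Optimal location = (7 + 20)/2 = 13.5; maximum distance = (20 − 7)/2 = 6.5.

location 13.5, max distance 6.5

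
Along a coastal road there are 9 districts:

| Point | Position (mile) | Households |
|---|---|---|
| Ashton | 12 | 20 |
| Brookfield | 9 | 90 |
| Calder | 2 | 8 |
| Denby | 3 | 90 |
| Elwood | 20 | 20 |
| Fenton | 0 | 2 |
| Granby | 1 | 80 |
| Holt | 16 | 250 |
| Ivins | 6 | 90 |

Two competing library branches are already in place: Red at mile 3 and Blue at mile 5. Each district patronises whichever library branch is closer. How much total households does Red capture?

The indifferent point is the midpoint (3+5)/2 = 4; districts left of it (closer to Red at 3) go to Red, those right go to Blue.
  Fenton at 0 (w=2) → Red
  Granby at 1 (w=80) → Red
  Calder at 2 (w=8) → Red
  Denby at 3 (w=90) → Red
  Ivins at 6 (w=90) → Blue
  Brookfield at 9 (w=90) → Blue
  Ashton at 12 (w=20) → Blue
  Holt at 16 (w=250) → Blue
  Elwood at 20 (w=20) → Blue
Red captures 180; Blue captures 470.

180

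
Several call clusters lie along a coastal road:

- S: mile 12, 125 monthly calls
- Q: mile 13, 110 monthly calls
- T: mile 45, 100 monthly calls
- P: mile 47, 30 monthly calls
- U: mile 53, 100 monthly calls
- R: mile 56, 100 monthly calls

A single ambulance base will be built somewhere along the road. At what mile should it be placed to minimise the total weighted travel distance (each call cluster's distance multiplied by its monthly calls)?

x = 45

For a sum of weighted absolute distances on a line, the optimum is the weighted median (not the mean). Total weight W = 565; half-weight = 282.5.
Sort by position and accumulate weight:
  mile 12 (S, w=125) → cum 125
  mile 13 (Q, w=110) → cum 235
  mile 45 (T, w=100) → cum 335  ≥ 282.5 → median here
  mile 47 (P, w=30) → cum 365
  mile 53 (U, w=100) → cum 465
  mile 56 (R, w=100) → cum 565
Optimal location: mile 45.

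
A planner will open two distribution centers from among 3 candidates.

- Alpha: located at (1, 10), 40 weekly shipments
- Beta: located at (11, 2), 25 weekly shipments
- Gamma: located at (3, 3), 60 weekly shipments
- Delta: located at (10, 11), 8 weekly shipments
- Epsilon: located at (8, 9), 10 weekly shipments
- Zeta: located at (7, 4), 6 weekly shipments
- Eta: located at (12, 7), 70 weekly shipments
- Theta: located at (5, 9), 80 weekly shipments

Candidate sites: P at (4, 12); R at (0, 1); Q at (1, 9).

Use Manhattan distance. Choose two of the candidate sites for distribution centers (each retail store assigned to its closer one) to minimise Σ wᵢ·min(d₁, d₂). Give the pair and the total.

Evaluate every pair (each demand assigned to the nearer of the two):
  {R, Q}: total = 2088
  {P, R}: total = 2216
  {P, Q}: total = 2367
Best pair: {R, Q} with total 2088.

{R, Q}, total 2088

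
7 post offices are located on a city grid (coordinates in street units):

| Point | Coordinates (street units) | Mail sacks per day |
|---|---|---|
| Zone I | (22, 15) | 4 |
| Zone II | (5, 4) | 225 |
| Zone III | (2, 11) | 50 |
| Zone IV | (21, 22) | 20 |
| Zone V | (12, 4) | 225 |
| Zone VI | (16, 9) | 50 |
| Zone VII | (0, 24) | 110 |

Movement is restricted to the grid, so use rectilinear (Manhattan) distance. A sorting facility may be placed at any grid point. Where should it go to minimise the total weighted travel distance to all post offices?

(5, 4)

Manhattan distance separates: Σwᵢ(|x−xᵢ|+|y−yᵢ|) = Σwᵢ|x−xᵢ| + Σwᵢ|y−yᵢ|, so x and y are optimised independently as 1-D weighted medians.
Total weight W = 684; half = 342.
x-coordinate, sorted with cumulative weight:
  x=0 (Zone VII, w=110) cum 110
  x=2 (Zone III, w=50) cum 160
  x=5 (Zone II, w=225) cum 385  ← median
  x=12 (Zone V, w=225) cum 610
  x=16 (Zone VI, w=50) cum 660
  x=21 (Zone IV, w=20) cum 680
  x=22 (Zone I, w=4) cum 684
⇒ x* = 5
y-coordinate, sorted with cumulative weight:
  y=4 (Zone II, w=225) cum 225
  y=4 (Zone V, w=225) cum 450  ← median
  y=9 (Zone VI, w=50) cum 500
  y=11 (Zone III, w=50) cum 550
  y=15 (Zone I, w=4) cum 554
  y=22 (Zone IV, w=20) cum 574
  y=24 (Zone VII, w=110) cum 684
⇒ y* = 4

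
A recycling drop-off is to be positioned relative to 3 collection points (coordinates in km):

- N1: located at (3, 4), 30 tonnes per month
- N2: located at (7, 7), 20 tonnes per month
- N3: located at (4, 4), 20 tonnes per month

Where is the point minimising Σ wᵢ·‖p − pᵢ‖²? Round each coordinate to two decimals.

(4.43, 4.86)

The minimiser of Σwᵢ‖p−pᵢ‖² is the weighted centroid p* = (Σwᵢpᵢ)/(Σwᵢ).
Σwᵢ = 70.
Σwᵢxᵢ = 30·3 + 20·7 + 20·4 = 310.
Σwᵢyᵢ = 30·4 + 20·7 + 20·4 = 340.
x* = 310/70 = 4.43, y* = 340/70 = 4.86.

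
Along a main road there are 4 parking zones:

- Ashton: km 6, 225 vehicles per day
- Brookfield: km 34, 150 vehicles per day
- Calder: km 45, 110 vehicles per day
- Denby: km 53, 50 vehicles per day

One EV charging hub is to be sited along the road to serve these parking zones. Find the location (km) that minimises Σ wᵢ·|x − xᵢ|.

For a sum of weighted absolute distances on a line, the optimum is the weighted median (not the mean). Total weight W = 535; half-weight = 267.5.
Sort by position and accumulate weight:
  km 6 (Ashton, w=225) → cum 225
  km 34 (Brookfield, w=150) → cum 375  ≥ 267.5 → median here
  km 45 (Calder, w=110) → cum 485
  km 53 (Denby, w=50) → cum 535
Optimal location: km 34.

x = 34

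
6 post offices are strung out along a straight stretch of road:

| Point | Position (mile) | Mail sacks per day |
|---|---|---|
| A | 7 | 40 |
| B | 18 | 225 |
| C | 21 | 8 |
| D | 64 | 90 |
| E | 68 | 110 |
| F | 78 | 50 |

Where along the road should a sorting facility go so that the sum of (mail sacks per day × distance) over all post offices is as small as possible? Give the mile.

x = 18

For a sum of weighted absolute distances on a line, the optimum is the weighted median (not the mean). Total weight W = 523; half-weight = 261.5.
Sort by position and accumulate weight:
  mile 7 (A, w=40) → cum 40
  mile 18 (B, w=225) → cum 265  ≥ 261.5 → median here
  mile 21 (C, w=8) → cum 273
  mile 64 (D, w=90) → cum 363
  mile 68 (E, w=110) → cum 473
  mile 78 (F, w=50) → cum 523
Optimal location: mile 18.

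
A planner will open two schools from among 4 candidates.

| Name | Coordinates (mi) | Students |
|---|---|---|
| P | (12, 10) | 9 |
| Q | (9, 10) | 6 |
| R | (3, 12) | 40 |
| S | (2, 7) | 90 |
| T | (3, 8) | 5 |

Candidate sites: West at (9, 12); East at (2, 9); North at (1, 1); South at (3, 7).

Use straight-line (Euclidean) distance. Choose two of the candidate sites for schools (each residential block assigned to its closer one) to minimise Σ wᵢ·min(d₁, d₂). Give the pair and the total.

{West, South}, total 339.4

Evaluate every pair (each demand assigned to the nearer of the two):
  {West, South}: total = 339.4
  {East, South}: total = 347.1
  {West, East}: total = 358.0
  {North, South}: total = 420.6
  {East, North}: total = 446.4
  {West, North}: total = 868.0
Best pair: {West, South} with total 339.4.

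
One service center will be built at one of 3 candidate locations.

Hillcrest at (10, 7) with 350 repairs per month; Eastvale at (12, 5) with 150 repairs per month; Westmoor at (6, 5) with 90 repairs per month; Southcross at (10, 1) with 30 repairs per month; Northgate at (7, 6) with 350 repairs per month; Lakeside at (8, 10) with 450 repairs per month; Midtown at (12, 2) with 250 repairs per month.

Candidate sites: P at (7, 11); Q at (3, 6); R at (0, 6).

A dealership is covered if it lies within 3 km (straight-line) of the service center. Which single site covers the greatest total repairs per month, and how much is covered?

Coverage radius r = 3 km; a point is covered iff (Δx)²+(Δy)² ≤ 3² = 9.
  P (7, 11): covers {Lakeside} → 450
  Q (3, 6): covers {none} → 0
  R (0, 6): covers {none} → 0
Maximum coverage at P: 450 repairs per month.

P, covering 450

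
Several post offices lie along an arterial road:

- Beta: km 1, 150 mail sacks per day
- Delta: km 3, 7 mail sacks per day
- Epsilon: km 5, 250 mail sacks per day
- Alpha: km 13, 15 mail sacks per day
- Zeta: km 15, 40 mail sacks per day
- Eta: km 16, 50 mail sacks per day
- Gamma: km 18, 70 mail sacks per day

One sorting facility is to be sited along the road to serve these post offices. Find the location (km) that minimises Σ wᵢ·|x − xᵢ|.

For a sum of weighted absolute distances on a line, the optimum is the weighted median (not the mean). Total weight W = 582; half-weight = 291.
Sort by position and accumulate weight:
  km 1 (Beta, w=150) → cum 150
  km 3 (Delta, w=7) → cum 157
  km 5 (Epsilon, w=250) → cum 407  ≥ 291 → median here
  km 13 (Alpha, w=15) → cum 422
  km 15 (Zeta, w=40) → cum 462
  km 16 (Eta, w=50) → cum 512
  km 18 (Gamma, w=70) → cum 582
Optimal location: km 5.

x = 5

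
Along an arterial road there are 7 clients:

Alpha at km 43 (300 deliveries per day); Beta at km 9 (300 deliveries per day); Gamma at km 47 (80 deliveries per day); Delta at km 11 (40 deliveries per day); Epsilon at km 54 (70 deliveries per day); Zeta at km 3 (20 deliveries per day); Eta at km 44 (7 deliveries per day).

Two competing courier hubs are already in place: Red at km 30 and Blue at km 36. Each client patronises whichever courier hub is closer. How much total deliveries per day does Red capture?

The indifferent point is the midpoint (30+36)/2 = 33; clients left of it (closer to Red at 30) go to Red, those right go to Blue.
  Zeta at 3 (w=20) → Red
  Beta at 9 (w=300) → Red
  Delta at 11 (w=40) → Red
  Alpha at 43 (w=300) → Blue
  Eta at 44 (w=7) → Blue
  Gamma at 47 (w=80) → Blue
  Epsilon at 54 (w=70) → Blue
Red captures 360; Blue captures 457.

360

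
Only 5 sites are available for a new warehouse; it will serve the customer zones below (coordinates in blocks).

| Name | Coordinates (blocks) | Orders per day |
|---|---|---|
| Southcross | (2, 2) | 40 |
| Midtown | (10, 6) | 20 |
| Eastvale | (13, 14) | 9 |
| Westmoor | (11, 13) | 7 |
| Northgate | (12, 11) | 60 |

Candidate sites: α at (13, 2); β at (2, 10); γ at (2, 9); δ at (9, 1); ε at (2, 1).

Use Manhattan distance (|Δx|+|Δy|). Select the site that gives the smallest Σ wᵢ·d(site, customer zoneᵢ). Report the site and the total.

α, total 1379 blocks

Total weighted distance at each candidate:
  α (13, 2): total = 1379
  β (2, 10): total = 1439
  γ (2, 9): total = 1455
  δ (9, 1): total = 1471
  ε (2, 1): total = 1863
Minimum is at α with total 1379 blocks.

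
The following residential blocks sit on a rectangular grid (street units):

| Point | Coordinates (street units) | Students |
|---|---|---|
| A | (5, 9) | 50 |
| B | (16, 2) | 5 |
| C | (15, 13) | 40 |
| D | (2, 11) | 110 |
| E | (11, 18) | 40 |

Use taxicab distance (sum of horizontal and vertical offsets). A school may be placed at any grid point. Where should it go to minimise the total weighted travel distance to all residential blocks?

(5, 11)

Manhattan distance separates: Σwᵢ(|x−xᵢ|+|y−yᵢ|) = Σwᵢ|x−xᵢ| + Σwᵢ|y−yᵢ|, so x and y are optimised independently as 1-D weighted medians.
Total weight W = 245; half = 122.5.
x-coordinate, sorted with cumulative weight:
  x=2 (D, w=110) cum 110
  x=5 (A, w=50) cum 160  ← median
  x=11 (E, w=40) cum 200
  x=15 (C, w=40) cum 240
  x=16 (B, w=5) cum 245
⇒ x* = 5
y-coordinate, sorted with cumulative weight:
  y=2 (B, w=5) cum 5
  y=9 (A, w=50) cum 55
  y=11 (D, w=110) cum 165  ← median
  y=13 (C, w=40) cum 205
  y=18 (E, w=40) cum 245
⇒ y* = 11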